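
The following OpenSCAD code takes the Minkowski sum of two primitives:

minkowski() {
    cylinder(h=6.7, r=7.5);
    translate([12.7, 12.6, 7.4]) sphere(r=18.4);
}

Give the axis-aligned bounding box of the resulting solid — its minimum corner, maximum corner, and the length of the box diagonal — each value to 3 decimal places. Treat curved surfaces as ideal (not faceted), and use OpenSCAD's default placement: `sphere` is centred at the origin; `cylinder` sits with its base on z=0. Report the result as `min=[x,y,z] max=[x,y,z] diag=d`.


A = translate([12.7, 12.6, 7.4]) sphere(r=18.4) → bbox [-5.7,-5.8,-11] .. [31.1,31,25.8]
B = cylinder(h=6.7, r=7.5) → bbox [-7.5,-7.5,0] .. [7.5,7.5,6.7]
lo = A.lo+B.lo = [-5.7-7.5, -5.8-7.5, -11+0] = [-13.200,-13.300,-11.000]
hi = A.hi+B.hi = [31.1+7.5, 31+7.5, 25.8+6.7] = [38.600,38.500,32.500]
diag = √(51.8²+51.8²+43.5²) = √7258.73 = 85.198

min=[-13.200,-13.300,-11.000] max=[38.600,38.500,32.500] diag=85.198


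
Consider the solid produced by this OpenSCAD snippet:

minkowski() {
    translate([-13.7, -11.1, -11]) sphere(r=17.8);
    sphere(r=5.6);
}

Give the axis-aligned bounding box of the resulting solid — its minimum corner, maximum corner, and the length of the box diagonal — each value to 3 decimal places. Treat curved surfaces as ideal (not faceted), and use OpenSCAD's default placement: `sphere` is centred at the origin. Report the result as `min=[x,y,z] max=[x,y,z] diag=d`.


min=[-37.100,-34.500,-34.400] max=[9.700,12.300,12.400] diag=81.060

A = translate([-13.7, -11.1, -11]) sphere(r=17.8) → bbox [-31.5,-28.9,-28.8] .. [4.1,6.7,6.8]
B = sphere(r=5.6) → bbox [-5.6,-5.6,-5.6] .. [5.6,5.6,5.6]
lo = A.lo+B.lo = [-31.5-5.6, -28.9-5.6, -28.8-5.6] = [-37.100,-34.500,-34.400]
hi = A.hi+B.hi = [4.1+5.6, 6.7+5.6, 6.8+5.6] = [9.700,12.300,12.400]
diag = √(46.8²+46.8²+46.8²) = √6570.72 = 81.060


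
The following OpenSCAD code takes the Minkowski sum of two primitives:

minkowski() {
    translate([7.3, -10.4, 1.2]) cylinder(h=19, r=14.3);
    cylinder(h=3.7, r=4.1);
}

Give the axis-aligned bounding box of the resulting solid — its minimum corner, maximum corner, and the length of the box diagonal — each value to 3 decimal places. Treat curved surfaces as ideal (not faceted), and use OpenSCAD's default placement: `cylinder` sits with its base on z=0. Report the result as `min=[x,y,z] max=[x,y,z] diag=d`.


A = translate([7.3, -10.4, 1.2]) cylinder(h=19, r=14.3) → bbox [-7,-24.7,1.2] .. [21.6,3.9,20.2]
B = cylinder(h=3.7, r=4.1) → bbox [-4.1,-4.1,0] .. [4.1,4.1,3.7]
lo = A.lo+B.lo = [-7-4.1, -24.7-4.1, 1.2+0] = [-11.100,-28.800,1.200]
hi = A.hi+B.hi = [21.6+4.1, 3.9+4.1, 20.2+3.7] = [25.700,8.000,23.900]
diag = √(36.8²+36.8²+22.7²) = √3223.77 = 56.778

min=[-11.100,-28.800,1.200] max=[25.700,8.000,23.900] diag=56.778


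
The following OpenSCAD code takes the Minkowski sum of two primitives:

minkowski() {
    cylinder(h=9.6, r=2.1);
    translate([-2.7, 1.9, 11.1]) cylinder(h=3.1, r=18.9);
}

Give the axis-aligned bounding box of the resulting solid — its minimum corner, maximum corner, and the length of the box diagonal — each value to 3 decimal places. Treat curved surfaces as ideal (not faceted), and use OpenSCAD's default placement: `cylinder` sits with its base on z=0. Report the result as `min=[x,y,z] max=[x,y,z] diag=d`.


A = translate([-2.7, 1.9, 11.1]) cylinder(h=3.1, r=18.9) → bbox [-21.6,-17,11.1] .. [16.2,20.8,14.2]
B = cylinder(h=9.6, r=2.1) → bbox [-2.1,-2.1,0] .. [2.1,2.1,9.6]
lo = A.lo+B.lo = [-21.6-2.1, -17-2.1, 11.1+0] = [-23.700,-19.100,11.100]
hi = A.hi+B.hi = [16.2+2.1, 20.8+2.1, 14.2+9.6] = [18.300,22.900,23.800]
diag = √(42²+42²+12.7²) = √3689.29 = 60.740

min=[-23.700,-19.100,11.100] max=[18.300,22.900,23.800] diag=60.740


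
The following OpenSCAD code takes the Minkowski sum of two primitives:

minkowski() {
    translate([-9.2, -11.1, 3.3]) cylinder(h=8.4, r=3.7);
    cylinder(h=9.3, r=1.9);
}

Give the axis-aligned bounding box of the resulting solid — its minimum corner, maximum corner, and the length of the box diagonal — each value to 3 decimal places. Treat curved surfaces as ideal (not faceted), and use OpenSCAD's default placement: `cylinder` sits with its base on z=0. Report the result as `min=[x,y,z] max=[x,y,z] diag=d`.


A = translate([-9.2, -11.1, 3.3]) cylinder(h=8.4, r=3.7) → bbox [-12.9,-14.8,3.3] .. [-5.5,-7.4,11.7]
B = cylinder(h=9.3, r=1.9) → bbox [-1.9,-1.9,0] .. [1.9,1.9,9.3]
lo = A.lo+B.lo = [-12.9-1.9, -14.8-1.9, 3.3+0] = [-14.800,-16.700,3.300]
hi = A.hi+B.hi = [-5.5+1.9, -7.4+1.9, 11.7+9.3] = [-3.600,-5.500,21.000]
diag = √(11.2²+11.2²+17.7²) = √564.17 = 23.752

min=[-14.800,-16.700,3.300] max=[-3.600,-5.500,21.000] diag=23.752


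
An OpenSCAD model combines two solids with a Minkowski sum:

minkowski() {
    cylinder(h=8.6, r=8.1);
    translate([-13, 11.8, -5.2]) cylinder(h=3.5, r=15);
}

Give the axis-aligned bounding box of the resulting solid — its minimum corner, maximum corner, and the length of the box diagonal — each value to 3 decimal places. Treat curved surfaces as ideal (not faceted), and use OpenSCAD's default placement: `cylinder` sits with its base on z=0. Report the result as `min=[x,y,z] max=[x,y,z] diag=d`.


A = translate([-13, 11.8, -5.2]) cylinder(h=3.5, r=15) → bbox [-28,-3.2,-5.2] .. [2,26.8,-1.7]
B = cylinder(h=8.6, r=8.1) → bbox [-8.1,-8.1,0] .. [8.1,8.1,8.6]
lo = A.lo+B.lo = [-28-8.1, -3.2-8.1, -5.2+0] = [-36.100,-11.300,-5.200]
hi = A.hi+B.hi = [2+8.1, 26.8+8.1, -1.7+8.6] = [10.100,34.900,6.900]
diag = √(46.2²+46.2²+12.1²) = √4415.29 = 66.448

min=[-36.100,-11.300,-5.200] max=[10.100,34.900,6.900] diag=66.448


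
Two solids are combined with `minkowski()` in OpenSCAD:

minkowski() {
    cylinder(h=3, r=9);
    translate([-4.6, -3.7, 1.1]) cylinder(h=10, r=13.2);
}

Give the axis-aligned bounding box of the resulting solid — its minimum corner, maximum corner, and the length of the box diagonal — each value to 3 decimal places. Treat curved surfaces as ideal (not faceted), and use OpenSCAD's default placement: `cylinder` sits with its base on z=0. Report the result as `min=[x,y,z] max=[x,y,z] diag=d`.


min=[-26.800,-25.900,1.100] max=[17.600,18.500,14.100] diag=64.123

A = translate([-4.6, -3.7, 1.1]) cylinder(h=10, r=13.2) → bbox [-17.8,-16.9,1.1] .. [8.6,9.5,11.1]
B = cylinder(h=3, r=9) → bbox [-9,-9,0] .. [9,9,3]
lo = A.lo+B.lo = [-17.8-9, -16.9-9, 1.1+0] = [-26.800,-25.900,1.100]
hi = A.hi+B.hi = [8.6+9, 9.5+9, 11.1+3] = [17.600,18.500,14.100]
diag = √(44.4²+44.4²+13²) = √4111.72 = 64.123


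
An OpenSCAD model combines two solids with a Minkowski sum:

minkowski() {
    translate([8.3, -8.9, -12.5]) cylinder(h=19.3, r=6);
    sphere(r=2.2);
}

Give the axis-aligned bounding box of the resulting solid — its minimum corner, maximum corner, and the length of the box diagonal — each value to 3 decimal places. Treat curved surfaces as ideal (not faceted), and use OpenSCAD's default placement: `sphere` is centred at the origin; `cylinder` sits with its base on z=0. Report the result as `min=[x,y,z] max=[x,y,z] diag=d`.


min=[0.100,-17.100,-14.700] max=[16.500,-0.700,9.000] diag=33.160

A = translate([8.3, -8.9, -12.5]) cylinder(h=19.3, r=6) → bbox [2.3,-14.9,-12.5] .. [14.3,-2.9,6.8]
B = sphere(r=2.2) → bbox [-2.2,-2.2,-2.2] .. [2.2,2.2,2.2]
lo = A.lo+B.lo = [2.3-2.2, -14.9-2.2, -12.5-2.2] = [0.100,-17.100,-14.700]
hi = A.hi+B.hi = [14.3+2.2, -2.9+2.2, 6.8+2.2] = [16.500,-0.700,9.000]
diag = √(16.4²+16.4²+23.7²) = √1099.61 = 33.160


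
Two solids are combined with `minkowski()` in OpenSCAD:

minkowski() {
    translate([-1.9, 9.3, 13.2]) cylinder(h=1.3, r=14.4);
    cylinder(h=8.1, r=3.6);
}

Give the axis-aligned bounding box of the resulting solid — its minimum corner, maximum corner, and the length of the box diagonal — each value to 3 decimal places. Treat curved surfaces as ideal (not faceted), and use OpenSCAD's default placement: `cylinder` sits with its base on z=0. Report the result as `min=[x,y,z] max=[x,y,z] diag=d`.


min=[-19.900,-8.700,13.200] max=[16.100,27.300,22.600] diag=51.772

A = translate([-1.9, 9.3, 13.2]) cylinder(h=1.3, r=14.4) → bbox [-16.3,-5.1,13.2] .. [12.5,23.7,14.5]
B = cylinder(h=8.1, r=3.6) → bbox [-3.6,-3.6,0] .. [3.6,3.6,8.1]
lo = A.lo+B.lo = [-16.3-3.6, -5.1-3.6, 13.2+0] = [-19.900,-8.700,13.200]
hi = A.hi+B.hi = [12.5+3.6, 23.7+3.6, 14.5+8.1] = [16.100,27.300,22.600]
diag = √(36²+36²+9.4²) = √2680.36 = 51.772


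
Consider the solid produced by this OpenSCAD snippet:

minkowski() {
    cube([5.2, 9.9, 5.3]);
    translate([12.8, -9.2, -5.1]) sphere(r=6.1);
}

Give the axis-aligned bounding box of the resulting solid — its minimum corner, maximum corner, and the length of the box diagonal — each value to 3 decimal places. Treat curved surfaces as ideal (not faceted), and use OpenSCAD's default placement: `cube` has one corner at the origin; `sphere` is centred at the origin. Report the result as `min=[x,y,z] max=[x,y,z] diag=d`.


A = translate([12.8, -9.2, -5.1]) sphere(r=6.1) → bbox [6.7,-15.3,-11.2] .. [18.9,-3.1,1]
B = cube([5.2, 9.9, 5.3]) → bbox [0,0,0] .. [5.2,9.9,5.3]
lo = A.lo+B.lo = [6.7+0, -15.3+0, -11.2+0] = [6.700,-15.300,-11.200]
hi = A.hi+B.hi = [18.9+5.2, -3.1+9.9, 1+5.3] = [24.100,6.800,6.300]
diag = √(17.4²+22.1²+17.5²) = √1097.42 = 33.127

min=[6.700,-15.300,-11.200] max=[24.100,6.800,6.300] diag=33.127


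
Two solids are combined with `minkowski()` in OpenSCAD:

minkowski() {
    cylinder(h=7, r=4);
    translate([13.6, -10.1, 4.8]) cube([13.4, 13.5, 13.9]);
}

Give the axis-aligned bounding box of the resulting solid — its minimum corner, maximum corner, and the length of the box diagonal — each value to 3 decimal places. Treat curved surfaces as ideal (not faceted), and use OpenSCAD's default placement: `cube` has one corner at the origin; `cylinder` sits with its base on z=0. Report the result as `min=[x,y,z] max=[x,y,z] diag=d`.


A = translate([13.6, -10.1, 4.8]) cube([13.4, 13.5, 13.9]) → bbox [13.6,-10.1,4.8] .. [27,3.4,18.7]
B = cylinder(h=7, r=4) → bbox [-4,-4,0] .. [4,4,7]
lo = A.lo+B.lo = [13.6-4, -10.1-4, 4.8+0] = [9.600,-14.100,4.800]
hi = A.hi+B.hi = [27+4, 3.4+4, 18.7+7] = [31.000,7.400,25.700]
diag = √(21.4²+21.5²+20.9²) = √1357.02 = 36.838

min=[9.600,-14.100,4.800] max=[31.000,7.400,25.700] diag=36.838


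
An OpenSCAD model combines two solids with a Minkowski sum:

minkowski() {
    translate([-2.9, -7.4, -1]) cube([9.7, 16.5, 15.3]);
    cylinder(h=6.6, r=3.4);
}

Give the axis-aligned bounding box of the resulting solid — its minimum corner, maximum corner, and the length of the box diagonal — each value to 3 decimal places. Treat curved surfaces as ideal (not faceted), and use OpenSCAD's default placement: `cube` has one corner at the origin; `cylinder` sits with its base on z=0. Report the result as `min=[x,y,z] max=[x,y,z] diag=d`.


A = translate([-2.9, -7.4, -1]) cube([9.7, 16.5, 15.3]) → bbox [-2.9,-7.4,-1] .. [6.8,9.1,14.3]
B = cylinder(h=6.6, r=3.4) → bbox [-3.4,-3.4,0] .. [3.4,3.4,6.6]
lo = A.lo+B.lo = [-2.9-3.4, -7.4-3.4, -1+0] = [-6.300,-10.800,-1.000]
hi = A.hi+B.hi = [6.8+3.4, 9.1+3.4, 14.3+6.6] = [10.200,12.500,20.900]
diag = √(16.5²+23.3²+21.9²) = √1294.75 = 35.983

min=[-6.300,-10.800,-1.000] max=[10.200,12.500,20.900] diag=35.983


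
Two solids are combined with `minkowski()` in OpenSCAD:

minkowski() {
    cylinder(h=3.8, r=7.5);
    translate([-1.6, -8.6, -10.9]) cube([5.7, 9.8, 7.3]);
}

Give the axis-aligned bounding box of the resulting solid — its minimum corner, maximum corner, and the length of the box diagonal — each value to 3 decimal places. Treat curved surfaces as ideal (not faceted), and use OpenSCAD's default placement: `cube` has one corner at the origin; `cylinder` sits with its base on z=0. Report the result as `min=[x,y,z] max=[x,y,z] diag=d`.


min=[-9.100,-16.100,-10.900] max=[11.600,8.700,0.200] diag=34.158

A = translate([-1.6, -8.6, -10.9]) cube([5.7, 9.8, 7.3]) → bbox [-1.6,-8.6,-10.9] .. [4.1,1.2,-3.6]
B = cylinder(h=3.8, r=7.5) → bbox [-7.5,-7.5,0] .. [7.5,7.5,3.8]
lo = A.lo+B.lo = [-1.6-7.5, -8.6-7.5, -10.9+0] = [-9.100,-16.100,-10.900]
hi = A.hi+B.hi = [4.1+7.5, 1.2+7.5, -3.6+3.8] = [11.600,8.700,0.200]
diag = √(20.7²+24.8²+11.1²) = √1166.74 = 34.158


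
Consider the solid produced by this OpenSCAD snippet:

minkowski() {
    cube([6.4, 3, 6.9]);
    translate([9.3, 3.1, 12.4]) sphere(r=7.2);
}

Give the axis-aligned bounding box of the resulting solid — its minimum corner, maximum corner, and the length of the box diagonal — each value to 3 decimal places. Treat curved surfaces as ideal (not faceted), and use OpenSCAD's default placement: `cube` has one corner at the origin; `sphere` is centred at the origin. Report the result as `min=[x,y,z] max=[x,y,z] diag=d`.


A = translate([9.3, 3.1, 12.4]) sphere(r=7.2) → bbox [2.1,-4.1,5.2] .. [16.5,10.3,19.6]
B = cube([6.4, 3, 6.9]) → bbox [0,0,0] .. [6.4,3,6.9]
lo = A.lo+B.lo = [2.1+0, -4.1+0, 5.2+0] = [2.100,-4.100,5.200]
hi = A.hi+B.hi = [16.5+6.4, 10.3+3, 19.6+6.9] = [22.900,13.300,26.500]
diag = √(20.8²+17.4²+21.3²) = √1189.09 = 34.483

min=[2.100,-4.100,5.200] max=[22.900,13.300,26.500] diag=34.483


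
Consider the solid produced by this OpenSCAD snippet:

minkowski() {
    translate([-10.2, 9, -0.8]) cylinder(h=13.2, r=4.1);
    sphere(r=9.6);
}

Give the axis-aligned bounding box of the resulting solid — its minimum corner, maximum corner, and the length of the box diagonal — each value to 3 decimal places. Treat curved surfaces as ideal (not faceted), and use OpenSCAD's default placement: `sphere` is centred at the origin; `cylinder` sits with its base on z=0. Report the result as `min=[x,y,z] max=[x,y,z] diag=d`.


A = translate([-10.2, 9, -0.8]) cylinder(h=13.2, r=4.1) → bbox [-14.3,4.9,-0.8] .. [-6.1,13.1,12.4]
B = sphere(r=9.6) → bbox [-9.6,-9.6,-9.6] .. [9.6,9.6,9.6]
lo = A.lo+B.lo = [-14.3-9.6, 4.9-9.6, -0.8-9.6] = [-23.900,-4.700,-10.400]
hi = A.hi+B.hi = [-6.1+9.6, 13.1+9.6, 12.4+9.6] = [3.500,22.700,22.000]
diag = √(27.4²+27.4²+32.4²) = √2551.28 = 50.510

min=[-23.900,-4.700,-10.400] max=[3.500,22.700,22.000] diag=50.510


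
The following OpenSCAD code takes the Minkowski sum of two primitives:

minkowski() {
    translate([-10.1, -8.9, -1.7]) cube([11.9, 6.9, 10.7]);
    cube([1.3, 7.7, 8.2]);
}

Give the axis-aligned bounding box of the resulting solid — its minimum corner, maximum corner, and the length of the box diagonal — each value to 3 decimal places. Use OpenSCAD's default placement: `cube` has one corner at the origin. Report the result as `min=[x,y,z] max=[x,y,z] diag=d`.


min=[-10.100,-8.900,-1.700] max=[3.100,5.700,17.200] diag=27.288

A = translate([-10.1, -8.9, -1.7]) cube([11.9, 6.9, 10.7]) → bbox [-10.1,-8.9,-1.7] .. [1.8,-2,9]
B = cube([1.3, 7.7, 8.2]) → bbox [0,0,0] .. [1.3,7.7,8.2]
lo = A.lo+B.lo = [-10.1+0, -8.9+0, -1.7+0] = [-10.100,-8.900,-1.700]
hi = A.hi+B.hi = [1.8+1.3, -2+7.7, 9+8.2] = [3.100,5.700,17.200]
diag = √(13.2²+14.6²+18.9²) = √744.61 = 27.288


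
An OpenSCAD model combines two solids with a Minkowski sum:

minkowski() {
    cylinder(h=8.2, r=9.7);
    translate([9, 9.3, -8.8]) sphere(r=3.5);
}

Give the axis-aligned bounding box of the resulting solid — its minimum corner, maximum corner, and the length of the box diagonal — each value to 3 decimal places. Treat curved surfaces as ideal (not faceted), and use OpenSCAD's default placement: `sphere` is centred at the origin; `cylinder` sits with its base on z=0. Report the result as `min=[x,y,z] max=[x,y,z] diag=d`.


min=[-4.200,-3.900,-12.300] max=[22.200,22.500,2.900] diag=40.311

A = translate([9, 9.3, -8.8]) sphere(r=3.5) → bbox [5.5,5.8,-12.3] .. [12.5,12.8,-5.3]
B = cylinder(h=8.2, r=9.7) → bbox [-9.7,-9.7,0] .. [9.7,9.7,8.2]
lo = A.lo+B.lo = [5.5-9.7, 5.8-9.7, -12.3+0] = [-4.200,-3.900,-12.300]
hi = A.hi+B.hi = [12.5+9.7, 12.8+9.7, -5.3+8.2] = [22.200,22.500,2.900]
diag = √(26.4²+26.4²+15.2²) = √1624.96 = 40.311


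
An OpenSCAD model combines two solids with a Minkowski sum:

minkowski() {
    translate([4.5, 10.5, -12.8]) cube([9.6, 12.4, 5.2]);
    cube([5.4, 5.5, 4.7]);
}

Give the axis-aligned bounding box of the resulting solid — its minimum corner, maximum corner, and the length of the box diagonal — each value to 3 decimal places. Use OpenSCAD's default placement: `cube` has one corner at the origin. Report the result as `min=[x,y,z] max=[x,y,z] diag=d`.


min=[4.500,10.500,-12.800] max=[19.500,28.400,-2.900] diag=25.366

A = translate([4.5, 10.5, -12.8]) cube([9.6, 12.4, 5.2]) → bbox [4.5,10.5,-12.8] .. [14.1,22.9,-7.6]
B = cube([5.4, 5.5, 4.7]) → bbox [0,0,0] .. [5.4,5.5,4.7]
lo = A.lo+B.lo = [4.5+0, 10.5+0, -12.8+0] = [4.500,10.500,-12.800]
hi = A.hi+B.hi = [14.1+5.4, 22.9+5.5, -7.6+4.7] = [19.500,28.400,-2.900]
diag = √(15²+17.9²+9.9²) = √643.42 = 25.366


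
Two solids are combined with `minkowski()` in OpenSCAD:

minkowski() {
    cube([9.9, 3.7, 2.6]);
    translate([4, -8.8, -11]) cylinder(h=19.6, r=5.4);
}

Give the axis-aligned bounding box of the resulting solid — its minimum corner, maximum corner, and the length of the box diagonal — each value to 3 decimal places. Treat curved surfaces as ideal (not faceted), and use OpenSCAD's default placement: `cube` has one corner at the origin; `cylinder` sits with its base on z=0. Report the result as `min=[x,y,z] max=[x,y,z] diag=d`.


min=[-1.400,-14.200,-11.000] max=[19.300,0.300,11.200] diag=33.639

A = translate([4, -8.8, -11]) cylinder(h=19.6, r=5.4) → bbox [-1.4,-14.2,-11] .. [9.4,-3.4,8.6]
B = cube([9.9, 3.7, 2.6]) → bbox [0,0,0] .. [9.9,3.7,2.6]
lo = A.lo+B.lo = [-1.4+0, -14.2+0, -11+0] = [-1.400,-14.200,-11.000]
hi = A.hi+B.hi = [9.4+9.9, -3.4+3.7, 8.6+2.6] = [19.300,0.300,11.200]
diag = √(20.7²+14.5²+22.2²) = √1131.58 = 33.639


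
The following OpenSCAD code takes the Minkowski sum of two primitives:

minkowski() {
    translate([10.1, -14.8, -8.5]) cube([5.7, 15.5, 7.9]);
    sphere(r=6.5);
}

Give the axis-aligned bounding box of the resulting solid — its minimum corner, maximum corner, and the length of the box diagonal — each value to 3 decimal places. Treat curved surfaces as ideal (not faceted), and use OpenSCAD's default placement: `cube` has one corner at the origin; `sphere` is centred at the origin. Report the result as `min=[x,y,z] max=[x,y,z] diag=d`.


A = translate([10.1, -14.8, -8.5]) cube([5.7, 15.5, 7.9]) → bbox [10.1,-14.8,-8.5] .. [15.8,0.7,-0.6]
B = sphere(r=6.5) → bbox [-6.5,-6.5,-6.5] .. [6.5,6.5,6.5]
lo = A.lo+B.lo = [10.1-6.5, -14.8-6.5, -8.5-6.5] = [3.600,-21.300,-15.000]
hi = A.hi+B.hi = [15.8+6.5, 0.7+6.5, -0.6+6.5] = [22.300,7.200,5.900]
diag = √(18.7²+28.5²+20.9²) = √1598.75 = 39.984

min=[3.600,-21.300,-15.000] max=[22.300,7.200,5.900] diag=39.984


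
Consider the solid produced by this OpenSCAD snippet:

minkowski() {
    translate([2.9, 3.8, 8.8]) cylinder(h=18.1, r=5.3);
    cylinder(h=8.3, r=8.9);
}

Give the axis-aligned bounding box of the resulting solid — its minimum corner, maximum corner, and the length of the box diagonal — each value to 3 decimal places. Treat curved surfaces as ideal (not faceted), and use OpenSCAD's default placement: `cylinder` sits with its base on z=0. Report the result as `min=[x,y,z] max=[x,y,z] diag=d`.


min=[-11.300,-10.400,8.800] max=[17.100,18.000,35.200] diag=48.063

A = translate([2.9, 3.8, 8.8]) cylinder(h=18.1, r=5.3) → bbox [-2.4,-1.5,8.8] .. [8.2,9.1,26.9]
B = cylinder(h=8.3, r=8.9) → bbox [-8.9,-8.9,0] .. [8.9,8.9,8.3]
lo = A.lo+B.lo = [-2.4-8.9, -1.5-8.9, 8.8+0] = [-11.300,-10.400,8.800]
hi = A.hi+B.hi = [8.2+8.9, 9.1+8.9, 26.9+8.3] = [17.100,18.000,35.200]
diag = √(28.4²+28.4²+26.4²) = √2310.08 = 48.063


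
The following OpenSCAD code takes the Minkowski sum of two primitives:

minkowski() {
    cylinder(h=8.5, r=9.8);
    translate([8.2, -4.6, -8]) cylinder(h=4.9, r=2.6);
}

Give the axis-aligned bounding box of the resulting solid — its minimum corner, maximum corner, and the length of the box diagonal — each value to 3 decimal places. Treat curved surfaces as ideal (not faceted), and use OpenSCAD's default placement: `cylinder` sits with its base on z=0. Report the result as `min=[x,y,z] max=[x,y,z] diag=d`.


min=[-4.200,-17.000,-8.000] max=[20.600,7.800,5.400] diag=37.545

A = translate([8.2, -4.6, -8]) cylinder(h=4.9, r=2.6) → bbox [5.6,-7.2,-8] .. [10.8,-2,-3.1]
B = cylinder(h=8.5, r=9.8) → bbox [-9.8,-9.8,0] .. [9.8,9.8,8.5]
lo = A.lo+B.lo = [5.6-9.8, -7.2-9.8, -8+0] = [-4.200,-17.000,-8.000]
hi = A.hi+B.hi = [10.8+9.8, -2+9.8, -3.1+8.5] = [20.600,7.800,5.400]
diag = √(24.8²+24.8²+13.4²) = √1409.64 = 37.545


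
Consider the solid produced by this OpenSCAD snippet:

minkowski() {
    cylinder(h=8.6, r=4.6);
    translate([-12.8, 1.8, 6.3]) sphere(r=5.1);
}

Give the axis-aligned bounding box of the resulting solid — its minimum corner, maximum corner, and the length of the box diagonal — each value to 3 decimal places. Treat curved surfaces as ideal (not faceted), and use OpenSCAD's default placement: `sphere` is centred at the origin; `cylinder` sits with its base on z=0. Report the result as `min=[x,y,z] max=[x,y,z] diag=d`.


min=[-22.500,-7.900,1.200] max=[-3.100,11.500,20.000] diag=33.259

A = translate([-12.8, 1.8, 6.3]) sphere(r=5.1) → bbox [-17.9,-3.3,1.2] .. [-7.7,6.9,11.4]
B = cylinder(h=8.6, r=4.6) → bbox [-4.6,-4.6,0] .. [4.6,4.6,8.6]
lo = A.lo+B.lo = [-17.9-4.6, -3.3-4.6, 1.2+0] = [-22.500,-7.900,1.200]
hi = A.hi+B.hi = [-7.7+4.6, 6.9+4.6, 11.4+8.6] = [-3.100,11.500,20.000]
diag = √(19.4²+19.4²+18.8²) = √1106.16 = 33.259


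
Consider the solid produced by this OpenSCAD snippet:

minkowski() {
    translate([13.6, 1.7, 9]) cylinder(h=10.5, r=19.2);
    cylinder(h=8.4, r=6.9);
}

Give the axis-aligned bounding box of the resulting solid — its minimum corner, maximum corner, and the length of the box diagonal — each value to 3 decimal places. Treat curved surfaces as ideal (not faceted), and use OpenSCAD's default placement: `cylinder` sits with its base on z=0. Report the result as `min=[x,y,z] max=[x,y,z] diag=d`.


min=[-12.500,-24.400,9.000] max=[39.700,27.800,27.900] diag=76.203

A = translate([13.6, 1.7, 9]) cylinder(h=10.5, r=19.2) → bbox [-5.6,-17.5,9] .. [32.8,20.9,19.5]
B = cylinder(h=8.4, r=6.9) → bbox [-6.9,-6.9,0] .. [6.9,6.9,8.4]
lo = A.lo+B.lo = [-5.6-6.9, -17.5-6.9, 9+0] = [-12.500,-24.400,9.000]
hi = A.hi+B.hi = [32.8+6.9, 20.9+6.9, 19.5+8.4] = [39.700,27.800,27.900]
diag = √(52.2²+52.2²+18.9²) = √5806.89 = 76.203


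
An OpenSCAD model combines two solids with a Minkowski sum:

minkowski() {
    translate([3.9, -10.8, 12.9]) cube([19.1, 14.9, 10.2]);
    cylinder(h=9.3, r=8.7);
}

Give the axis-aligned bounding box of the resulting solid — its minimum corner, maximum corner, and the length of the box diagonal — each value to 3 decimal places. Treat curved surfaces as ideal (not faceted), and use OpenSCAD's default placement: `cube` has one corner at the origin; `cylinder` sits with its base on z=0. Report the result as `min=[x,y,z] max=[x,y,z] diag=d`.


min=[-4.800,-19.500,12.900] max=[31.700,12.800,32.400] diag=52.496

A = translate([3.9, -10.8, 12.9]) cube([19.1, 14.9, 10.2]) → bbox [3.9,-10.8,12.9] .. [23,4.1,23.1]
B = cylinder(h=9.3, r=8.7) → bbox [-8.7,-8.7,0] .. [8.7,8.7,9.3]
lo = A.lo+B.lo = [3.9-8.7, -10.8-8.7, 12.9+0] = [-4.800,-19.500,12.900]
hi = A.hi+B.hi = [23+8.7, 4.1+8.7, 23.1+9.3] = [31.700,12.800,32.400]
diag = √(36.5²+32.3²+19.5²) = √2755.79 = 52.496


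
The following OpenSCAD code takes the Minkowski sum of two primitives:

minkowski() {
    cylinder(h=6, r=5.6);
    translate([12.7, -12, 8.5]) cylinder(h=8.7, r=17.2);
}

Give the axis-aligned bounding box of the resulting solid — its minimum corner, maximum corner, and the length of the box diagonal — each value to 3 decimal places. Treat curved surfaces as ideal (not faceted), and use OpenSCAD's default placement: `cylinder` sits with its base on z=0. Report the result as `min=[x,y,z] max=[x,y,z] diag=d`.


min=[-10.100,-34.800,8.500] max=[35.500,10.800,23.200] diag=66.142

A = translate([12.7, -12, 8.5]) cylinder(h=8.7, r=17.2) → bbox [-4.5,-29.2,8.5] .. [29.9,5.2,17.2]
B = cylinder(h=6, r=5.6) → bbox [-5.6,-5.6,0] .. [5.6,5.6,6]
lo = A.lo+B.lo = [-4.5-5.6, -29.2-5.6, 8.5+0] = [-10.100,-34.800,8.500]
hi = A.hi+B.hi = [29.9+5.6, 5.2+5.6, 17.2+6] = [35.500,10.800,23.200]
diag = √(45.6²+45.6²+14.7²) = √4374.81 = 66.142


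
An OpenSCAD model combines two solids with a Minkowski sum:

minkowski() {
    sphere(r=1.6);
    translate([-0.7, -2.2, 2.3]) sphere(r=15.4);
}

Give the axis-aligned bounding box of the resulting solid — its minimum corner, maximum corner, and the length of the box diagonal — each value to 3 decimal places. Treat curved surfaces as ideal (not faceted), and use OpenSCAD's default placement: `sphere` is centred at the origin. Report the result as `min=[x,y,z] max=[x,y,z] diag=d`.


min=[-17.700,-19.200,-14.700] max=[16.300,14.800,19.300] diag=58.890

A = translate([-0.7, -2.2, 2.3]) sphere(r=15.4) → bbox [-16.1,-17.6,-13.1] .. [14.7,13.2,17.7]
B = sphere(r=1.6) → bbox [-1.6,-1.6,-1.6] .. [1.6,1.6,1.6]
lo = A.lo+B.lo = [-16.1-1.6, -17.6-1.6, -13.1-1.6] = [-17.700,-19.200,-14.700]
hi = A.hi+B.hi = [14.7+1.6, 13.2+1.6, 17.7+1.6] = [16.300,14.800,19.300]
diag = √(34²+34²+34²) = √3468 = 58.890


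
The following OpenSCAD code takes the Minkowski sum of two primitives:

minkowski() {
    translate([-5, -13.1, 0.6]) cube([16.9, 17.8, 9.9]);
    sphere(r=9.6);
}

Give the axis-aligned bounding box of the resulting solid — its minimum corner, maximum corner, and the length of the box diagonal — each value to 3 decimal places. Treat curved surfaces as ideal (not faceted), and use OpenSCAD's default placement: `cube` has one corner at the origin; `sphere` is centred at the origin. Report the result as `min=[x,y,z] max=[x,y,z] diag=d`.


min=[-14.600,-22.700,-9.000] max=[21.500,14.300,20.100] diag=59.321

A = translate([-5, -13.1, 0.6]) cube([16.9, 17.8, 9.9]) → bbox [-5,-13.1,0.6] .. [11.9,4.7,10.5]
B = sphere(r=9.6) → bbox [-9.6,-9.6,-9.6] .. [9.6,9.6,9.6]
lo = A.lo+B.lo = [-5-9.6, -13.1-9.6, 0.6-9.6] = [-14.600,-22.700,-9.000]
hi = A.hi+B.hi = [11.9+9.6, 4.7+9.6, 10.5+9.6] = [21.500,14.300,20.100]
diag = √(36.1²+37²+29.1²) = √3519.02 = 59.321


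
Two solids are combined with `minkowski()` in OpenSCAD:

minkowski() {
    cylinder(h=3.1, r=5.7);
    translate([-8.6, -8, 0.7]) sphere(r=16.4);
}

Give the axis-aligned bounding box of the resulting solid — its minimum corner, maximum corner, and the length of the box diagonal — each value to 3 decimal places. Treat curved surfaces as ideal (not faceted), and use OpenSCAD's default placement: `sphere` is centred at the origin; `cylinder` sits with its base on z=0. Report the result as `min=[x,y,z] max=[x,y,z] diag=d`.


A = translate([-8.6, -8, 0.7]) sphere(r=16.4) → bbox [-25,-24.4,-15.7] .. [7.8,8.4,17.1]
B = cylinder(h=3.1, r=5.7) → bbox [-5.7,-5.7,0] .. [5.7,5.7,3.1]
lo = A.lo+B.lo = [-25-5.7, -24.4-5.7, -15.7+0] = [-30.700,-30.100,-15.700]
hi = A.hi+B.hi = [7.8+5.7, 8.4+5.7, 17.1+3.1] = [13.500,14.100,20.200]
diag = √(44.2²+44.2²+35.9²) = √5196.09 = 72.084

min=[-30.700,-30.100,-15.700] max=[13.500,14.100,20.200] diag=72.084


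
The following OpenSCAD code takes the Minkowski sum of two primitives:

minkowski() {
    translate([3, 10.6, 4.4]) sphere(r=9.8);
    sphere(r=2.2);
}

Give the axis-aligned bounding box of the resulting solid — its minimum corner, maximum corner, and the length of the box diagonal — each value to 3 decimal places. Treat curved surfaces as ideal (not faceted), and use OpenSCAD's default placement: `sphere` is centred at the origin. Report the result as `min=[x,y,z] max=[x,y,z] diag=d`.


min=[-9.000,-1.400,-7.600] max=[15.000,22.600,16.400] diag=41.569

A = translate([3, 10.6, 4.4]) sphere(r=9.8) → bbox [-6.8,0.8,-5.4] .. [12.8,20.4,14.2]
B = sphere(r=2.2) → bbox [-2.2,-2.2,-2.2] .. [2.2,2.2,2.2]
lo = A.lo+B.lo = [-6.8-2.2, 0.8-2.2, -5.4-2.2] = [-9.000,-1.400,-7.600]
hi = A.hi+B.hi = [12.8+2.2, 20.4+2.2, 14.2+2.2] = [15.000,22.600,16.400]
diag = √(24²+24²+24²) = √1728 = 41.569


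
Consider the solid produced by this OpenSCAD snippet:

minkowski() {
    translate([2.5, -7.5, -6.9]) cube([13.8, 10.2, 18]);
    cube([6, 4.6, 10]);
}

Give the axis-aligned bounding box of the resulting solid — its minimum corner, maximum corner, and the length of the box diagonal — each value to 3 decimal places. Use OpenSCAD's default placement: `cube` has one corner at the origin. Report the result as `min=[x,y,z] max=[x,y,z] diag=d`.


min=[2.500,-7.500,-6.900] max=[22.300,7.300,21.100] diag=37.351

A = translate([2.5, -7.5, -6.9]) cube([13.8, 10.2, 18]) → bbox [2.5,-7.5,-6.9] .. [16.3,2.7,11.1]
B = cube([6, 4.6, 10]) → bbox [0,0,0] .. [6,4.6,10]
lo = A.lo+B.lo = [2.5+0, -7.5+0, -6.9+0] = [2.500,-7.500,-6.900]
hi = A.hi+B.hi = [16.3+6, 2.7+4.6, 11.1+10] = [22.300,7.300,21.100]
diag = √(19.8²+14.8²+28²) = √1395.08 = 37.351


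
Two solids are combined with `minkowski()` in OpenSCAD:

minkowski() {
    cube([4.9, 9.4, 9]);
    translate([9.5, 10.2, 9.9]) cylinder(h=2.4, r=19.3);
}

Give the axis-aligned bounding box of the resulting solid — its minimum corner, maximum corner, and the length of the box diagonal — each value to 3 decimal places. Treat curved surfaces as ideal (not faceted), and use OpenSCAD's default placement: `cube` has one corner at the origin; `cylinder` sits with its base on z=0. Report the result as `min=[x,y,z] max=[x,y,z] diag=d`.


A = translate([9.5, 10.2, 9.9]) cylinder(h=2.4, r=19.3) → bbox [-9.8,-9.1,9.9] .. [28.8,29.5,12.3]
B = cube([4.9, 9.4, 9]) → bbox [0,0,0] .. [4.9,9.4,9]
lo = A.lo+B.lo = [-9.8+0, -9.1+0, 9.9+0] = [-9.800,-9.100,9.900]
hi = A.hi+B.hi = [28.8+4.9, 29.5+9.4, 12.3+9] = [33.700,38.900,21.300]
diag = √(43.5²+48²+11.4²) = √4326.21 = 65.774

min=[-9.800,-9.100,9.900] max=[33.700,38.900,21.300] diag=65.774


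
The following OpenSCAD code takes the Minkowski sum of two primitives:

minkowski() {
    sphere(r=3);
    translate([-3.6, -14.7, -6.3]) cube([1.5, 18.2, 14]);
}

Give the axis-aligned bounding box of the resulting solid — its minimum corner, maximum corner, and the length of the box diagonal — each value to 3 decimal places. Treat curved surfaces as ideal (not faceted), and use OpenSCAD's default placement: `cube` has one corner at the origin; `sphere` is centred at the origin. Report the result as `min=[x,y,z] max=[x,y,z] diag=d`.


A = translate([-3.6, -14.7, -6.3]) cube([1.5, 18.2, 14]) → bbox [-3.6,-14.7,-6.3] .. [-2.1,3.5,7.7]
B = sphere(r=3) → bbox [-3,-3,-3] .. [3,3,3]
lo = A.lo+B.lo = [-3.6-3, -14.7-3, -6.3-3] = [-6.600,-17.700,-9.300]
hi = A.hi+B.hi = [-2.1+3, 3.5+3, 7.7+3] = [0.900,6.500,10.700]
diag = √(7.5²+24.2²+20²) = √1041.89 = 32.278

min=[-6.600,-17.700,-9.300] max=[0.900,6.500,10.700] diag=32.278


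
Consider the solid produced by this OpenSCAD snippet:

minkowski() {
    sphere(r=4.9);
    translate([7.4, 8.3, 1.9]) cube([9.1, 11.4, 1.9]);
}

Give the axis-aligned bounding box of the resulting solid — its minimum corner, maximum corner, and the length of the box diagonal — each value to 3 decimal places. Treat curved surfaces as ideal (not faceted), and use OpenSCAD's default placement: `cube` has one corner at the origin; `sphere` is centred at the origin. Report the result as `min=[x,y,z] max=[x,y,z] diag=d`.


min=[2.500,3.400,-3.000] max=[21.400,24.600,8.700] diag=30.717

A = translate([7.4, 8.3, 1.9]) cube([9.1, 11.4, 1.9]) → bbox [7.4,8.3,1.9] .. [16.5,19.7,3.8]
B = sphere(r=4.9) → bbox [-4.9,-4.9,-4.9] .. [4.9,4.9,4.9]
lo = A.lo+B.lo = [7.4-4.9, 8.3-4.9, 1.9-4.9] = [2.500,3.400,-3.000]
hi = A.hi+B.hi = [16.5+4.9, 19.7+4.9, 3.8+4.9] = [21.400,24.600,8.700]
diag = √(18.9²+21.2²+11.7²) = √943.54 = 30.717


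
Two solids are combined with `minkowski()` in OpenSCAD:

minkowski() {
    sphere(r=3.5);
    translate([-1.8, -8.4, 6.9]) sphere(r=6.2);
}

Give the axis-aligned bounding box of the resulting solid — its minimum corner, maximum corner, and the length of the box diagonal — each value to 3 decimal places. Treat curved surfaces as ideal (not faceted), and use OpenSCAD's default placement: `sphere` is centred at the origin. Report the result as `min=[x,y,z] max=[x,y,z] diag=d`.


A = translate([-1.8, -8.4, 6.9]) sphere(r=6.2) → bbox [-8,-14.6,0.7] .. [4.4,-2.2,13.1]
B = sphere(r=3.5) → bbox [-3.5,-3.5,-3.5] .. [3.5,3.5,3.5]
lo = A.lo+B.lo = [-8-3.5, -14.6-3.5, 0.7-3.5] = [-11.500,-18.100,-2.800]
hi = A.hi+B.hi = [4.4+3.5, -2.2+3.5, 13.1+3.5] = [7.900,1.300,16.600]
diag = √(19.4²+19.4²+19.4²) = √1129.08 = 33.602

min=[-11.500,-18.100,-2.800] max=[7.900,1.300,16.600] diag=33.602


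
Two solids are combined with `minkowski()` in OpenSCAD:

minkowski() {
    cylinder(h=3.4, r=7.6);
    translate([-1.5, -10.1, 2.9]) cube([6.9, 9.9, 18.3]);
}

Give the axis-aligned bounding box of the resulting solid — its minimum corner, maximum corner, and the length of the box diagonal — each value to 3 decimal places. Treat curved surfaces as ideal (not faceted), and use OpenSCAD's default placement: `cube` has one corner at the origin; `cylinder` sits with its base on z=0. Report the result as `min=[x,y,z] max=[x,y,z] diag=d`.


min=[-9.100,-17.700,2.900] max=[13.000,7.400,24.600] diag=39.866

A = translate([-1.5, -10.1, 2.9]) cube([6.9, 9.9, 18.3]) → bbox [-1.5,-10.1,2.9] .. [5.4,-0.2,21.2]
B = cylinder(h=3.4, r=7.6) → bbox [-7.6,-7.6,0] .. [7.6,7.6,3.4]
lo = A.lo+B.lo = [-1.5-7.6, -10.1-7.6, 2.9+0] = [-9.100,-17.700,2.900]
hi = A.hi+B.hi = [5.4+7.6, -0.2+7.6, 21.2+3.4] = [13.000,7.400,24.600]
diag = √(22.1²+25.1²+21.7²) = √1589.31 = 39.866


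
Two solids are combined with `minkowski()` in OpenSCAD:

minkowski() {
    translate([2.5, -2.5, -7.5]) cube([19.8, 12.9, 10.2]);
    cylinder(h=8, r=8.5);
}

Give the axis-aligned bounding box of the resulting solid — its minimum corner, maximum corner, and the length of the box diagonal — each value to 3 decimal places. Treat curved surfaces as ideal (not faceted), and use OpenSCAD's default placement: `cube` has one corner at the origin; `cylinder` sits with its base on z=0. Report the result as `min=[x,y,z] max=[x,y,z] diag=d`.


min=[-6.000,-11.000,-7.500] max=[30.800,18.900,10.700] diag=50.789

A = translate([2.5, -2.5, -7.5]) cube([19.8, 12.9, 10.2]) → bbox [2.5,-2.5,-7.5] .. [22.3,10.4,2.7]
B = cylinder(h=8, r=8.5) → bbox [-8.5,-8.5,0] .. [8.5,8.5,8]
lo = A.lo+B.lo = [2.5-8.5, -2.5-8.5, -7.5+0] = [-6.000,-11.000,-7.500]
hi = A.hi+B.hi = [22.3+8.5, 10.4+8.5, 2.7+8] = [30.800,18.900,10.700]
diag = √(36.8²+29.9²+18.2²) = √2579.49 = 50.789


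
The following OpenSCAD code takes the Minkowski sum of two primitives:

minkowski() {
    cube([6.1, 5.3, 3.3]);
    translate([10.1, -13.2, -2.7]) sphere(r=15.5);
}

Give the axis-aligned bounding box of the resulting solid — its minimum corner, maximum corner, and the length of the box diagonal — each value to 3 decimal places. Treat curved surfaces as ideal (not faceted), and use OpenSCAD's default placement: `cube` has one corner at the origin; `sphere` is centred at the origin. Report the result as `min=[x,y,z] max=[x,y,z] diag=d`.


A = translate([10.1, -13.2, -2.7]) sphere(r=15.5) → bbox [-5.4,-28.7,-18.2] .. [25.6,2.3,12.8]
B = cube([6.1, 5.3, 3.3]) → bbox [0,0,0] .. [6.1,5.3,3.3]
lo = A.lo+B.lo = [-5.4+0, -28.7+0, -18.2+0] = [-5.400,-28.700,-18.200]
hi = A.hi+B.hi = [25.6+6.1, 2.3+5.3, 12.8+3.3] = [31.700,7.600,16.100]
diag = √(37.1²+36.3²+34.3²) = √3870.59 = 62.214

min=[-5.400,-28.700,-18.200] max=[31.700,7.600,16.100] diag=62.214


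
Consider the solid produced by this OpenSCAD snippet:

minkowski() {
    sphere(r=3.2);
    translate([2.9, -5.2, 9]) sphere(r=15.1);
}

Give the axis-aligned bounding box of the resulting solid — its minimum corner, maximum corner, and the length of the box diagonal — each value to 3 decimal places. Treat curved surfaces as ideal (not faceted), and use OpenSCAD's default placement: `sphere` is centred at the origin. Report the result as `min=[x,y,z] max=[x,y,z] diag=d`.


A = translate([2.9, -5.2, 9]) sphere(r=15.1) → bbox [-12.2,-20.3,-6.1] .. [18,9.9,24.1]
B = sphere(r=3.2) → bbox [-3.2,-3.2,-3.2] .. [3.2,3.2,3.2]
lo = A.lo+B.lo = [-12.2-3.2, -20.3-3.2, -6.1-3.2] = [-15.400,-23.500,-9.300]
hi = A.hi+B.hi = [18+3.2, 9.9+3.2, 24.1+3.2] = [21.200,13.100,27.300]
diag = √(36.6²+36.6²+36.6²) = √4018.68 = 63.393

min=[-15.400,-23.500,-9.300] max=[21.200,13.100,27.300] diag=63.393


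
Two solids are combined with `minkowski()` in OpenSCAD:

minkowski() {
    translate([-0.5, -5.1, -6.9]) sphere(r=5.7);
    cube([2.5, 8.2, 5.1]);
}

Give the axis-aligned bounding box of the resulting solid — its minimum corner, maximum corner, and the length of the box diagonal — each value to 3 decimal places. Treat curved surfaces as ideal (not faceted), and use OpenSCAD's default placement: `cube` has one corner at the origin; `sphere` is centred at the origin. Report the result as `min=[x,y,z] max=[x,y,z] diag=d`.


min=[-6.200,-10.800,-12.600] max=[7.700,8.800,3.900] diag=29.148

A = translate([-0.5, -5.1, -6.9]) sphere(r=5.7) → bbox [-6.2,-10.8,-12.6] .. [5.2,0.6,-1.2]
B = cube([2.5, 8.2, 5.1]) → bbox [0,0,0] .. [2.5,8.2,5.1]
lo = A.lo+B.lo = [-6.2+0, -10.8+0, -12.6+0] = [-6.200,-10.800,-12.600]
hi = A.hi+B.hi = [5.2+2.5, 0.6+8.2, -1.2+5.1] = [7.700,8.800,3.900]
diag = √(13.9²+19.6²+16.5²) = √849.62 = 29.148


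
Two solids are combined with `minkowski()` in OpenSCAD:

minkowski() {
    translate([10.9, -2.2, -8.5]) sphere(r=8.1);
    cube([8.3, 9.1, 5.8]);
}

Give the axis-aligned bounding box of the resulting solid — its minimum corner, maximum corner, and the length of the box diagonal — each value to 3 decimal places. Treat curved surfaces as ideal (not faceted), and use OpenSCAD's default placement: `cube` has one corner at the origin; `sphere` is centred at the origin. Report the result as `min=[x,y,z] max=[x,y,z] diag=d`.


A = translate([10.9, -2.2, -8.5]) sphere(r=8.1) → bbox [2.8,-10.3,-16.6] .. [19,5.9,-0.4]
B = cube([8.3, 9.1, 5.8]) → bbox [0,0,0] .. [8.3,9.1,5.8]
lo = A.lo+B.lo = [2.8+0, -10.3+0, -16.6+0] = [2.800,-10.300,-16.600]
hi = A.hi+B.hi = [19+8.3, 5.9+9.1, -0.4+5.8] = [27.300,15.000,5.400]
diag = √(24.5²+25.3²+22²) = √1724.34 = 41.525

min=[2.800,-10.300,-16.600] max=[27.300,15.000,5.400] diag=41.525


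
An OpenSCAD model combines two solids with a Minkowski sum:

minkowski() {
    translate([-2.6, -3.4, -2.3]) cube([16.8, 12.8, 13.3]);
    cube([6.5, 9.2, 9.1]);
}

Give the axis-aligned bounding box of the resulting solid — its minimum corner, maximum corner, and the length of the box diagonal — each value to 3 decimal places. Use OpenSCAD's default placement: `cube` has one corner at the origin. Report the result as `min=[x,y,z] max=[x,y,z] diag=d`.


A = translate([-2.6, -3.4, -2.3]) cube([16.8, 12.8, 13.3]) → bbox [-2.6,-3.4,-2.3] .. [14.2,9.4,11]
B = cube([6.5, 9.2, 9.1]) → bbox [0,0,0] .. [6.5,9.2,9.1]
lo = A.lo+B.lo = [-2.6+0, -3.4+0, -2.3+0] = [-2.600,-3.400,-2.300]
hi = A.hi+B.hi = [14.2+6.5, 9.4+9.2, 11+9.1] = [20.700,18.600,20.100]
diag = √(23.3²+22²+22.4²) = √1528.65 = 39.098

min=[-2.600,-3.400,-2.300] max=[20.700,18.600,20.100] diag=39.098


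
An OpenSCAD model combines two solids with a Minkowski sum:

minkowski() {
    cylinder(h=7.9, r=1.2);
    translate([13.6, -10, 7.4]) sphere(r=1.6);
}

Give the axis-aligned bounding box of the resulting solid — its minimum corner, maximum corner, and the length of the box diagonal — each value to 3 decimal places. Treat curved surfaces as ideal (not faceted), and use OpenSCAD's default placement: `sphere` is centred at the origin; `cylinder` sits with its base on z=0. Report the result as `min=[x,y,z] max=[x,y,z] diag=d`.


min=[10.800,-12.800,5.800] max=[16.400,-7.200,16.900] diag=13.636

A = translate([13.6, -10, 7.4]) sphere(r=1.6) → bbox [12,-11.6,5.8] .. [15.2,-8.4,9]
B = cylinder(h=7.9, r=1.2) → bbox [-1.2,-1.2,0] .. [1.2,1.2,7.9]
lo = A.lo+B.lo = [12-1.2, -11.6-1.2, 5.8+0] = [10.800,-12.800,5.800]
hi = A.hi+B.hi = [15.2+1.2, -8.4+1.2, 9+7.9] = [16.400,-7.200,16.900]
diag = √(5.6²+5.6²+11.1²) = √185.93 = 13.636
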